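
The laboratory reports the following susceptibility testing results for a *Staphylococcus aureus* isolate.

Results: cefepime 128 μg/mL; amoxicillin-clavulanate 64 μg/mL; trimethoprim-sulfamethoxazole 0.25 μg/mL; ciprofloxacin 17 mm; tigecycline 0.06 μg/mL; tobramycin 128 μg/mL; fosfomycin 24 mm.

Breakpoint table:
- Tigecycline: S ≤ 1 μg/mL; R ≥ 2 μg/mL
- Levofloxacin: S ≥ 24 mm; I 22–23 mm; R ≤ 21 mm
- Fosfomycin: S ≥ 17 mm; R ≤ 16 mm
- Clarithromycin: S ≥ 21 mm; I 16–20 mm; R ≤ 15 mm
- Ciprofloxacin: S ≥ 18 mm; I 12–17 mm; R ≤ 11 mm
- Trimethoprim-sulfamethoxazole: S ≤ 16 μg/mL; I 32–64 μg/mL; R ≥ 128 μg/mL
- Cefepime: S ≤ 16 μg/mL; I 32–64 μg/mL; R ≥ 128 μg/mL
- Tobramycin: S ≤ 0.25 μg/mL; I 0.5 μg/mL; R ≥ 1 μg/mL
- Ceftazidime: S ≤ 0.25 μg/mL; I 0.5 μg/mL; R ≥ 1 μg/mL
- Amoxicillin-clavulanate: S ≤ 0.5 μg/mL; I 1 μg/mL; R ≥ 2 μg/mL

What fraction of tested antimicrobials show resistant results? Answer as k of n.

3 of 7

Cefepime 128 μg/mL: ≥ 128 μg/mL → resistant
Amoxicillin-clavulanate: 64 μg/mL is ≥ 2 μg/mL — R
Trimethoprim-sulfamethoxazole (0.25 μg/mL) ≤ 16 μg/mL → susceptible
Ciprofloxacin 17 mm: in 12–17 mm — I
Tigecycline (0.06 μg/mL) ≤ 1 μg/mL → Susceptible
Tobramycin: 128 μg/mL is ≥ 1 μg/mL ⇒ resistant
Fosfomycin 24 mm: ≥ 17 mm → Susceptible
Resistant: 3/7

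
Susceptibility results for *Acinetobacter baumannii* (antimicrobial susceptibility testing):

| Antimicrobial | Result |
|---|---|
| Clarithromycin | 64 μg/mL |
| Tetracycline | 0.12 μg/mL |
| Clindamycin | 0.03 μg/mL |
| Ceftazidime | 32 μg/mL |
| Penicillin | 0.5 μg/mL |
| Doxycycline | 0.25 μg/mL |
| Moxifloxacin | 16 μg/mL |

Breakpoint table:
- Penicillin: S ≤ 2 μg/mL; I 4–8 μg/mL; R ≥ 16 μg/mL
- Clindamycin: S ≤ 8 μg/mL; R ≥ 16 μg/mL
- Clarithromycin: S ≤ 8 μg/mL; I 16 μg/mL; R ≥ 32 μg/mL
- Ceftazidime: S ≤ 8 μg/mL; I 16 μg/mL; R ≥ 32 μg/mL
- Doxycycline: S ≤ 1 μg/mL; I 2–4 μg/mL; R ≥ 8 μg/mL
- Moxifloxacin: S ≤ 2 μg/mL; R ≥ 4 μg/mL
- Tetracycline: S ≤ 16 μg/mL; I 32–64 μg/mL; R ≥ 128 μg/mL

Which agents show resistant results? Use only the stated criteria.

clarithromycin, ceftazidime, moxifloxacin

Clarithromycin: 64 μg/mL is ≥ 32 μg/mL → R
Tetracycline (0.12 μg/mL) ≤ 16 μg/mL → susceptible
Clindamycin: 0.03 μg/mL is ≤ 8 μg/mL ⇒ S
Ceftazidime 32 μg/mL: ≥ 32 μg/mL → resistant
Penicillin: 0.5 μg/mL is ≤ 2 μg/mL — S
Doxycycline 0.25 μg/mL: ≤ 1 μg/mL — Susceptible
Moxifloxacin: 16 μg/mL is ≥ 4 μg/mL ⇒ Resistant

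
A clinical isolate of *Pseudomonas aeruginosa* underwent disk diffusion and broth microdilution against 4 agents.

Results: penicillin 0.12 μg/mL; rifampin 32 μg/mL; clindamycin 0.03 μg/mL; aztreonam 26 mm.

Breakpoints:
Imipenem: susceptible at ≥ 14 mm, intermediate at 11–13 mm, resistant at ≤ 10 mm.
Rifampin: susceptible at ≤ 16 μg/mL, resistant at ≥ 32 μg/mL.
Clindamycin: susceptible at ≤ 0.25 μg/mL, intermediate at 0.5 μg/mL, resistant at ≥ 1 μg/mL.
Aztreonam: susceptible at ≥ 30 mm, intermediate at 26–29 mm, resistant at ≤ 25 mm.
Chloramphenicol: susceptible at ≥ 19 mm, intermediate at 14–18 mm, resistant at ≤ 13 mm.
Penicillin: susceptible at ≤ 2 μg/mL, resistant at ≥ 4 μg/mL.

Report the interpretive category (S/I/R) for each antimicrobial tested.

S, R, S, I

Penicillin: 0.12 μg/mL is ≤ 2 μg/mL ⇒ S
Rifampin: 32 μg/mL is ≥ 32 μg/mL — R
Clindamycin: 0.03 μg/mL is ≤ 0.25 μg/mL ⇒ Susceptible
Aztreonam (26 mm) in 26–29 mm ⇒ intermediate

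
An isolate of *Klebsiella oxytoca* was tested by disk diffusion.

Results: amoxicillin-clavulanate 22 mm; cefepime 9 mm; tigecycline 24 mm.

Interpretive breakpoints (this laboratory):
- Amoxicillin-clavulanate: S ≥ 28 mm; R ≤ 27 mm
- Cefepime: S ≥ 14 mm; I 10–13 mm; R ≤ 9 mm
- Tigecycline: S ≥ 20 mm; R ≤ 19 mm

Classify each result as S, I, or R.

Amoxicillin-clavulanate 22 mm: ≤ 27 mm ⇒ Resistant
Cefepime: 9 mm is ≤ 9 mm ⇒ Resistant
Tigecycline: 24 mm is ≥ 20 mm — susceptible

R, R, S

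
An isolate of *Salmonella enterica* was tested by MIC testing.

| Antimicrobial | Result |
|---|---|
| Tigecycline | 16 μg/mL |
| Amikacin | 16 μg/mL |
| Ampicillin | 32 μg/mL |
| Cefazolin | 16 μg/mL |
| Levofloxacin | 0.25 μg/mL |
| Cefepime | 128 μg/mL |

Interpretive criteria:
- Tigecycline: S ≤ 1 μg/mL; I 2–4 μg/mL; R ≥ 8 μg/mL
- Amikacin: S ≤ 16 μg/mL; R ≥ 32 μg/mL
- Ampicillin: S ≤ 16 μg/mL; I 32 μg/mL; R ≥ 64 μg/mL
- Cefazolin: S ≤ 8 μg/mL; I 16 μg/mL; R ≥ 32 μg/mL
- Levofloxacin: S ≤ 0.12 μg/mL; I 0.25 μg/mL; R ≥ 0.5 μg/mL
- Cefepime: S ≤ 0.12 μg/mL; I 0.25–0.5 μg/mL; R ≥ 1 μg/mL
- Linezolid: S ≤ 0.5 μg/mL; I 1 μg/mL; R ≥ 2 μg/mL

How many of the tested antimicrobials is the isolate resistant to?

2

Tigecycline 16 μg/mL: ≥ 8 μg/mL — R
Amikacin 16 μg/mL: ≤ 16 μg/mL → S
Ampicillin 32 μg/mL: = 32 μg/mL → I
Cefazolin (16 μg/mL) = 16 μg/mL → Intermediate
Levofloxacin 0.25 μg/mL: = 0.25 μg/mL — I
Cefepime (128 μg/mL) ≥ 1 μg/mL — R
Resistant: 2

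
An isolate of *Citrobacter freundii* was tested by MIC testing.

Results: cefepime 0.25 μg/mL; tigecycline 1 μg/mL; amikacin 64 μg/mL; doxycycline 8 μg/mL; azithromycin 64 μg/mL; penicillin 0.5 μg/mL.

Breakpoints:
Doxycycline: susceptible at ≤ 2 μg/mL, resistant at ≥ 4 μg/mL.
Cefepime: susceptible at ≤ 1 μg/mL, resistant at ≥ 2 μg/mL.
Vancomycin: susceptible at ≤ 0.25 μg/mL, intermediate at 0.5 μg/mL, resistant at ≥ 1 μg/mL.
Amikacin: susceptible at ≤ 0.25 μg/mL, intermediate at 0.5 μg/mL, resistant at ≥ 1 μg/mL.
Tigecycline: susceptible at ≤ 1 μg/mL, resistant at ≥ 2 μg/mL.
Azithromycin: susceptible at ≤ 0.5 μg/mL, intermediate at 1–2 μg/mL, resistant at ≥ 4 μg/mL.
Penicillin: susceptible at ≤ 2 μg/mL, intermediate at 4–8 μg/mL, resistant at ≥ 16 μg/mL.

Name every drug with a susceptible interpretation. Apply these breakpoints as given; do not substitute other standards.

cefepime, tigecycline, penicillin

Cefepime 0.25 μg/mL: ≤ 1 μg/mL — S
Tigecycline 1 μg/mL: ≤ 1 μg/mL — S
Amikacin: 64 μg/mL is ≥ 1 μg/mL — Resistant
Doxycycline 8 μg/mL: ≥ 4 μg/mL → R
Azithromycin: 64 μg/mL is ≥ 4 μg/mL ⇒ R
Penicillin (0.5 μg/mL) ≤ 2 μg/mL ⇒ Susceptible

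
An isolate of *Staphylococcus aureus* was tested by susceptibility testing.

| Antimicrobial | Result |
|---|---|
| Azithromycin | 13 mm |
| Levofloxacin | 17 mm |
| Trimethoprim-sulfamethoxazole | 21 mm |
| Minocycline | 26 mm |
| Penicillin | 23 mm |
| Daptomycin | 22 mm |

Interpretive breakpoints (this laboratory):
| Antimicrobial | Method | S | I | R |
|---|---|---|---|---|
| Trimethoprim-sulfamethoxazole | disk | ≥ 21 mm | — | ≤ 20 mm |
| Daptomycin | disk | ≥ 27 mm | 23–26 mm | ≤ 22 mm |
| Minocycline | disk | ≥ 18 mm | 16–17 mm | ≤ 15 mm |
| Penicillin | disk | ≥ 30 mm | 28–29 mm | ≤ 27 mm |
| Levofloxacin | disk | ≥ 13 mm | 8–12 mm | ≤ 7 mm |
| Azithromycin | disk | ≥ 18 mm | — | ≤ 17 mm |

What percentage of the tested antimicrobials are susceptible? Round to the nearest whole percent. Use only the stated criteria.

Azithromycin (13 mm) ≤ 17 mm → resistant
Levofloxacin 17 mm: ≥ 13 mm → susceptible
Trimethoprim-sulfamethoxazole 21 mm: ≥ 21 mm ⇒ susceptible
Minocycline 26 mm: ≥ 18 mm ⇒ S
Penicillin: 23 mm is ≤ 27 mm ⇒ R
Daptomycin (22 mm) ≤ 22 mm ⇒ resistant
Susceptible: 3/6

50%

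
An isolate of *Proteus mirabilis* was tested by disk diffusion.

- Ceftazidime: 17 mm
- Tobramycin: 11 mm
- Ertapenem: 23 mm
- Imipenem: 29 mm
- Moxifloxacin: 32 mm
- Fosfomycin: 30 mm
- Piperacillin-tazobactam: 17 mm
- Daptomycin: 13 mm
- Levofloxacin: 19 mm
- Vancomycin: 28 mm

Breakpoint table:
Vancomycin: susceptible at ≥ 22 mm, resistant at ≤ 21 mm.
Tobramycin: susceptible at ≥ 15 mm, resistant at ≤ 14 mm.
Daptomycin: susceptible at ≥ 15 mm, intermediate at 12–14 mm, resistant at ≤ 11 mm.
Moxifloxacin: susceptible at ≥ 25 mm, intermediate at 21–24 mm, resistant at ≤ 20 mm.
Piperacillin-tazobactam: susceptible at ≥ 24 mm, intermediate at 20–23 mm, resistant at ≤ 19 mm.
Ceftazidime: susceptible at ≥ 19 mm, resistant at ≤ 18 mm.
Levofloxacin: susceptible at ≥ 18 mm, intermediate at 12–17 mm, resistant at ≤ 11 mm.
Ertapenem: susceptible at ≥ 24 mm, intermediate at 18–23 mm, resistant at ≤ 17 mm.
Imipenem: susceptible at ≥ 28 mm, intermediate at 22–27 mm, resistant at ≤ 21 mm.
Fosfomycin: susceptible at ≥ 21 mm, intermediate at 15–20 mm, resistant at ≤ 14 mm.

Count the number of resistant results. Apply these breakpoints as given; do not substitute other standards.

Ceftazidime 17 mm: ≤ 18 mm — resistant
Tobramycin 11 mm: ≤ 14 mm → R
Ertapenem: 23 mm is in 18–23 mm — Intermediate
Imipenem 29 mm: ≥ 28 mm — Susceptible
Moxifloxacin 32 mm: ≥ 25 mm — S
Fosfomycin 30 mm: ≥ 21 mm → Susceptible
Piperacillin-tazobactam: 17 mm is ≤ 19 mm — Resistant
Daptomycin 13 mm: in 12–14 mm — I
Levofloxacin 19 mm: ≥ 18 mm → Susceptible
Vancomycin (28 mm) ≥ 22 mm → Susceptible
Resistant: 3

3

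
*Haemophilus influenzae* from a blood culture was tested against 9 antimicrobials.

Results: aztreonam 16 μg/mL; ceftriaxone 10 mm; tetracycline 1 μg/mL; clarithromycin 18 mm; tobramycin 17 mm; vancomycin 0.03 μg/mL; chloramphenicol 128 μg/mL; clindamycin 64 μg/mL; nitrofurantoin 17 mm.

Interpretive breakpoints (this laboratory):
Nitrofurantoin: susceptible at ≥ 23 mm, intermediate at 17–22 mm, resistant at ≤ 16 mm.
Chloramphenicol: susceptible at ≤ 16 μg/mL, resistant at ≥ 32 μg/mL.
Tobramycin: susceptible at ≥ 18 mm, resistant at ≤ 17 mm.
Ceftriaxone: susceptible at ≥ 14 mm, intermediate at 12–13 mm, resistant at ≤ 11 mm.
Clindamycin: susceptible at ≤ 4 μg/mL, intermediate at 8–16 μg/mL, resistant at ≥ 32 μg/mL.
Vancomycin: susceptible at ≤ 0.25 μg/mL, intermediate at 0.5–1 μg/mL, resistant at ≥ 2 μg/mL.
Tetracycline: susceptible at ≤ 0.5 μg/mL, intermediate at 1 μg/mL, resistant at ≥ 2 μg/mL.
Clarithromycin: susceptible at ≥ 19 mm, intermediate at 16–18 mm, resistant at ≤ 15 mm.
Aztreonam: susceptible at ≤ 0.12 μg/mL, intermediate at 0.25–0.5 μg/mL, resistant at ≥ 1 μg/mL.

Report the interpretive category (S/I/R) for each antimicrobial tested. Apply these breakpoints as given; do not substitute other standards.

Aztreonam: 16 μg/mL is ≥ 1 μg/mL ⇒ R
Ceftriaxone: 10 mm is ≤ 11 mm → Resistant
Tetracycline 1 μg/mL: = 1 μg/mL — intermediate
Clarithromycin 18 mm: in 16–18 mm — I
Tobramycin (17 mm) ≤ 17 mm → resistant
Vancomycin: 0.03 μg/mL is ≤ 0.25 μg/mL — S
Chloramphenicol 128 μg/mL: ≥ 32 μg/mL — resistant
Clindamycin (64 μg/mL) ≥ 32 μg/mL — R
Nitrofurantoin (17 mm) in 17–22 mm ⇒ I

R, R, I, I, R, S, R, R, I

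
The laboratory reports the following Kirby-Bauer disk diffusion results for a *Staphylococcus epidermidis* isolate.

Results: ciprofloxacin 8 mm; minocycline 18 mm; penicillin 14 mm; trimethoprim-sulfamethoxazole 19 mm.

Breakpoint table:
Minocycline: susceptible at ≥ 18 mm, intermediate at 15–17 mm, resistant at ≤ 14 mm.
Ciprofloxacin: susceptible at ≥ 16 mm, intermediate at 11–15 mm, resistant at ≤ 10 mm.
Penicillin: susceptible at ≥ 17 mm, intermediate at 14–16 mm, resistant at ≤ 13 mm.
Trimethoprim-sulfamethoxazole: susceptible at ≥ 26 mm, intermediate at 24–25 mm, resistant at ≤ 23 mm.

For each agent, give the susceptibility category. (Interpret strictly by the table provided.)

Ciprofloxacin (8 mm) ≤ 10 mm ⇒ resistant
Minocycline (18 mm) ≥ 18 mm ⇒ Susceptible
Penicillin: 14 mm is in 14–16 mm → Intermediate
Trimethoprim-sulfamethoxazole (19 mm) ≤ 23 mm — resistant

R, S, I, R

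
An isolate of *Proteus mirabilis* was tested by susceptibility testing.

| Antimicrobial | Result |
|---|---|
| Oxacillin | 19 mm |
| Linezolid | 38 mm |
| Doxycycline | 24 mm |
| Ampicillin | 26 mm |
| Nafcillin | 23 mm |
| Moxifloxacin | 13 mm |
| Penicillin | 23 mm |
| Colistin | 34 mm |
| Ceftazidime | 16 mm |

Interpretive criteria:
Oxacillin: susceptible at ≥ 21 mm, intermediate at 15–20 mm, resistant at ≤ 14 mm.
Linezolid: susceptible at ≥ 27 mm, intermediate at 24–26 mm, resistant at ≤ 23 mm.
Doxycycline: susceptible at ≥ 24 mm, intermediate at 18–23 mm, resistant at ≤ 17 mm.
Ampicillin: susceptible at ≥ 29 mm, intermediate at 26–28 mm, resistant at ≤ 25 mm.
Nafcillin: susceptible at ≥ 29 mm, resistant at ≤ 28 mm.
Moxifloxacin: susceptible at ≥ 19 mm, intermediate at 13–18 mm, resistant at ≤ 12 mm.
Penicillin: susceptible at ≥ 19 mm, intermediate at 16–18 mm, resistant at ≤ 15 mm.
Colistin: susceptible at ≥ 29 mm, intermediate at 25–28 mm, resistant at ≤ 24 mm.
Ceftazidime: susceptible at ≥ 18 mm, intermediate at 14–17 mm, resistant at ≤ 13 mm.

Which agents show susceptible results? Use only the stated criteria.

linezolid, doxycycline, penicillin, colistin

Oxacillin: 19 mm is in 15–20 mm → intermediate
Linezolid: 38 mm is ≥ 27 mm ⇒ susceptible
Doxycycline (24 mm) ≥ 24 mm — S
Ampicillin: 26 mm is in 26–28 mm ⇒ intermediate
Nafcillin (23 mm) ≤ 28 mm — resistant
Moxifloxacin (13 mm) in 13–18 mm → intermediate
Penicillin: 23 mm is ≥ 19 mm → susceptible
Colistin (34 mm) ≥ 29 mm ⇒ Susceptible
Ceftazidime 16 mm: in 14–17 mm ⇒ I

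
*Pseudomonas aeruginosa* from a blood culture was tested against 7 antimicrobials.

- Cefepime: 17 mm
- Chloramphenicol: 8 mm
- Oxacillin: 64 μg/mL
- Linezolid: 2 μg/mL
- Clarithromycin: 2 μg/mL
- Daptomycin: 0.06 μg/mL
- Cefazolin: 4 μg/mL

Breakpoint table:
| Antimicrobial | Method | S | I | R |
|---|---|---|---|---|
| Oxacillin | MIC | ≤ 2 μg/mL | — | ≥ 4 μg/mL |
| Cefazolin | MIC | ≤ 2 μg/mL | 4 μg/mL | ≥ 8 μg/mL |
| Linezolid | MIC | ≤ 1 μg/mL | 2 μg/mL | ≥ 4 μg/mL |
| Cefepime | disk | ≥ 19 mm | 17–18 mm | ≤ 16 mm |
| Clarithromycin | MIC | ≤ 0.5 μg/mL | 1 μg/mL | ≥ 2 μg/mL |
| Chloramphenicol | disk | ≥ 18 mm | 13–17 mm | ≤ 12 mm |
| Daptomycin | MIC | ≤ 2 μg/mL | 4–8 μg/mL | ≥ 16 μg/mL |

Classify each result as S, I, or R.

I, R, R, I, R, S, I

Cefepime (17 mm) in 17–18 mm ⇒ intermediate
Chloramphenicol 8 mm: ≤ 12 mm — resistant
Oxacillin: 64 μg/mL is ≥ 4 μg/mL → R
Linezolid 2 μg/mL: = 2 μg/mL → intermediate
Clarithromycin 2 μg/mL: ≥ 2 μg/mL ⇒ Resistant
Daptomycin: 0.06 μg/mL is ≤ 2 μg/mL — susceptible
Cefazolin: 4 μg/mL is = 4 μg/mL ⇒ intermediate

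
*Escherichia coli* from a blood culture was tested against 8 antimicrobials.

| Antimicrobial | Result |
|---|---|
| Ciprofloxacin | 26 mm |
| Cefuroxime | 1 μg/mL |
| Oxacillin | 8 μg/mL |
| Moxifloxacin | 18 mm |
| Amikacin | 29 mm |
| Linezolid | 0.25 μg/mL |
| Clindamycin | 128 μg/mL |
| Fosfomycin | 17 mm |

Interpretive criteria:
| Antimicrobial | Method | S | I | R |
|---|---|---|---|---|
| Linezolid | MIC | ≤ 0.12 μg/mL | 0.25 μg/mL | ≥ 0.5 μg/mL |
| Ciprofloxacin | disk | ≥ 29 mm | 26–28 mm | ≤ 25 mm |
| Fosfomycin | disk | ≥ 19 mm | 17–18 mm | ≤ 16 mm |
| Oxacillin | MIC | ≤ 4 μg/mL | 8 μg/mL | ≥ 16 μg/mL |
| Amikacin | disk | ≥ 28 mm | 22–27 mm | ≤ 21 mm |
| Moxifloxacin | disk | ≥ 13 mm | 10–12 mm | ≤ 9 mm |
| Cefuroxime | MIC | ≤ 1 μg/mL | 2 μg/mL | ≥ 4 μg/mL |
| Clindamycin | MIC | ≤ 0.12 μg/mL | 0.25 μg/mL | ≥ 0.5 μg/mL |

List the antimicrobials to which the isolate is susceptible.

Ciprofloxacin 26 mm: in 26–28 mm ⇒ I
Cefuroxime (1 μg/mL) ≤ 1 μg/mL → S
Oxacillin 8 μg/mL: = 8 μg/mL → intermediate
Moxifloxacin 18 mm: ≥ 13 mm ⇒ S
Amikacin: 29 mm is ≥ 28 mm — S
Linezolid: 0.25 μg/mL is = 0.25 μg/mL — I
Clindamycin (128 μg/mL) ≥ 0.5 μg/mL → Resistant
Fosfomycin: 17 mm is in 17–18 mm ⇒ intermediate

cefuroxime, moxifloxacin, amikacin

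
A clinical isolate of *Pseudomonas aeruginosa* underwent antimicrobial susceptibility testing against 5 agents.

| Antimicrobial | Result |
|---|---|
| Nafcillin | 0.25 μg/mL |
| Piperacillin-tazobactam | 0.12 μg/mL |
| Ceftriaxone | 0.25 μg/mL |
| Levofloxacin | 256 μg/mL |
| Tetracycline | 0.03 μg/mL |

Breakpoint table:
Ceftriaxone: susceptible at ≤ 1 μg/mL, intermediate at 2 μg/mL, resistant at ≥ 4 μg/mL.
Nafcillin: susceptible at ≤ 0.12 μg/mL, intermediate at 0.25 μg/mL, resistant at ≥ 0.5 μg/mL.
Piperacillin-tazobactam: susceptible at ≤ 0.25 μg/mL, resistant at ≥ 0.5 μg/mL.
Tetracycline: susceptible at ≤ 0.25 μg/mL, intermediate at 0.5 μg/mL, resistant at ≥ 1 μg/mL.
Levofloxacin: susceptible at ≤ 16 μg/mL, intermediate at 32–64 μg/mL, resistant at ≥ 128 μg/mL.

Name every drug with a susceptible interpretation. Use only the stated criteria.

Nafcillin (0.25 μg/mL) = 0.25 μg/mL — intermediate
Piperacillin-tazobactam 0.12 μg/mL: ≤ 0.25 μg/mL → susceptible
Ceftriaxone 0.25 μg/mL: ≤ 1 μg/mL → Susceptible
Levofloxacin 256 μg/mL: ≥ 128 μg/mL — resistant
Tetracycline 0.03 μg/mL: ≤ 0.25 μg/mL ⇒ S

piperacillin-tazobactam, ceftriaxone, tetracycline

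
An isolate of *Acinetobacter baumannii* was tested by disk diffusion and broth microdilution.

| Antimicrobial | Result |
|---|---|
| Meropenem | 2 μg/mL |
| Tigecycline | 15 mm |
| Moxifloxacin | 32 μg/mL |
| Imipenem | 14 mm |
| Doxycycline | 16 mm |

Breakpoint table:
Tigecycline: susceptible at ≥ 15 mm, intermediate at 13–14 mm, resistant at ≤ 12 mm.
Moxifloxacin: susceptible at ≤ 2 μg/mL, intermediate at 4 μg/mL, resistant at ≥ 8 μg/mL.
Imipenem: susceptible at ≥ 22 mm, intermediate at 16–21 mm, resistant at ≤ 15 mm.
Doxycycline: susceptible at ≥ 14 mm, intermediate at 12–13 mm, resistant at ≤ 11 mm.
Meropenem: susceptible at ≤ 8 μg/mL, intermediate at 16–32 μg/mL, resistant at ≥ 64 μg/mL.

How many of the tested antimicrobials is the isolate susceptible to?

Meropenem: 2 μg/mL is ≤ 8 μg/mL → susceptible
Tigecycline: 15 mm is ≥ 15 mm → susceptible
Moxifloxacin 32 μg/mL: ≥ 8 μg/mL ⇒ resistant
Imipenem: 14 mm is ≤ 15 mm — Resistant
Doxycycline: 16 mm is ≥ 14 mm ⇒ S
Susceptible: 3

3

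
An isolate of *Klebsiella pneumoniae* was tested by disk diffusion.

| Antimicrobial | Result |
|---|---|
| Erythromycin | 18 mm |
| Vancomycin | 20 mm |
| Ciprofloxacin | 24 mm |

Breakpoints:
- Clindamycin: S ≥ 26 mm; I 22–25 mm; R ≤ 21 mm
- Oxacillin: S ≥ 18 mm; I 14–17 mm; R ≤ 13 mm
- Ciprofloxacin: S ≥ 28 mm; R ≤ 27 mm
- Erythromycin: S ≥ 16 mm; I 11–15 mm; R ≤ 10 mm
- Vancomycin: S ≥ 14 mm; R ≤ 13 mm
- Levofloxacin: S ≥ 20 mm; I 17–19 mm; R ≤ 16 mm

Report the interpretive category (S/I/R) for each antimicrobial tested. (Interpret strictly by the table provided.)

Erythromycin 18 mm: ≥ 16 mm ⇒ susceptible
Vancomycin 20 mm: ≥ 14 mm ⇒ susceptible
Ciprofloxacin 24 mm: ≤ 27 mm → R

S, S, R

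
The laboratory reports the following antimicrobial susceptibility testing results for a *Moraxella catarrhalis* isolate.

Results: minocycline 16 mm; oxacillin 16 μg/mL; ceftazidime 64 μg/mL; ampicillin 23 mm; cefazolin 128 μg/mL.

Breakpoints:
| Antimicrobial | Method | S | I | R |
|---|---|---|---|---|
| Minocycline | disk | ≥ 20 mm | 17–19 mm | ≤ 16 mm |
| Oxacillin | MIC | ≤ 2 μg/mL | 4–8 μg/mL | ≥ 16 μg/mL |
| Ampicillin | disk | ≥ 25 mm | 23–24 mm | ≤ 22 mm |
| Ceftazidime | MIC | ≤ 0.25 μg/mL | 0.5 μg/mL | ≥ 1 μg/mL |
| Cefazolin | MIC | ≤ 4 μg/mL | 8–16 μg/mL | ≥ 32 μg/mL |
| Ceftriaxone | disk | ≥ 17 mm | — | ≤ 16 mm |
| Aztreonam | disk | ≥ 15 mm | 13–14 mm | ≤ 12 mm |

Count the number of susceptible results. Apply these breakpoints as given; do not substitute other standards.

0

Minocycline: 16 mm is ≤ 16 mm ⇒ resistant
Oxacillin 16 μg/mL: ≥ 16 μg/mL ⇒ R
Ceftazidime (64 μg/mL) ≥ 1 μg/mL ⇒ resistant
Ampicillin: 23 mm is in 23–24 mm → Intermediate
Cefazolin 128 μg/mL: ≥ 32 μg/mL — R
Susceptible: 0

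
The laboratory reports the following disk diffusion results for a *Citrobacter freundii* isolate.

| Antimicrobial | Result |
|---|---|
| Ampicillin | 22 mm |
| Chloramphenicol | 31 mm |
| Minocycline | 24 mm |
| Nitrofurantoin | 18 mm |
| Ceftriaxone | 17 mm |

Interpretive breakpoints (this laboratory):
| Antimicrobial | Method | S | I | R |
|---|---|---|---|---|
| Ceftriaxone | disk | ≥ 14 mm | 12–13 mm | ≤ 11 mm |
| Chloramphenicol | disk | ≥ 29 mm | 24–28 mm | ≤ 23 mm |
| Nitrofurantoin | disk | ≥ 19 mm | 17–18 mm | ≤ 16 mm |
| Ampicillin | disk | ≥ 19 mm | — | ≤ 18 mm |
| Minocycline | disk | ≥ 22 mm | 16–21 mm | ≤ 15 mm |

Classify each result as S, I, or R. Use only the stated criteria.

S, S, S, I, S

Ampicillin 22 mm: ≥ 19 mm — S
Chloramphenicol 31 mm: ≥ 29 mm → susceptible
Minocycline (24 mm) ≥ 22 mm ⇒ Susceptible
Nitrofurantoin (18 mm) in 17–18 mm — I
Ceftriaxone (17 mm) ≥ 14 mm — S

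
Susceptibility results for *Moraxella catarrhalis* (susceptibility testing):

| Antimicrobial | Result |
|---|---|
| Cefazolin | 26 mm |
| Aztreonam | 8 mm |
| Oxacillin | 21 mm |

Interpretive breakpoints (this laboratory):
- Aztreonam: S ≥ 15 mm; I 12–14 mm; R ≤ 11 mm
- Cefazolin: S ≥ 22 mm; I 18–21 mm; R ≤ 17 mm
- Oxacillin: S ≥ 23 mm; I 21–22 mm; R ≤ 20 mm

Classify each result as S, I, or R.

S, R, I

Cefazolin 26 mm: ≥ 22 mm → Susceptible
Aztreonam (8 mm) ≤ 11 mm ⇒ resistant
Oxacillin (21 mm) in 21–22 mm — I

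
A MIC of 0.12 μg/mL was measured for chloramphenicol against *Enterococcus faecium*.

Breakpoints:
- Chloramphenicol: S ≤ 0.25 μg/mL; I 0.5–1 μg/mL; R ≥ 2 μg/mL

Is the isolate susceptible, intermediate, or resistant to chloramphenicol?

S

Chloramphenicol (0.12 μg/mL) ≤ 0.25 μg/mL — susceptible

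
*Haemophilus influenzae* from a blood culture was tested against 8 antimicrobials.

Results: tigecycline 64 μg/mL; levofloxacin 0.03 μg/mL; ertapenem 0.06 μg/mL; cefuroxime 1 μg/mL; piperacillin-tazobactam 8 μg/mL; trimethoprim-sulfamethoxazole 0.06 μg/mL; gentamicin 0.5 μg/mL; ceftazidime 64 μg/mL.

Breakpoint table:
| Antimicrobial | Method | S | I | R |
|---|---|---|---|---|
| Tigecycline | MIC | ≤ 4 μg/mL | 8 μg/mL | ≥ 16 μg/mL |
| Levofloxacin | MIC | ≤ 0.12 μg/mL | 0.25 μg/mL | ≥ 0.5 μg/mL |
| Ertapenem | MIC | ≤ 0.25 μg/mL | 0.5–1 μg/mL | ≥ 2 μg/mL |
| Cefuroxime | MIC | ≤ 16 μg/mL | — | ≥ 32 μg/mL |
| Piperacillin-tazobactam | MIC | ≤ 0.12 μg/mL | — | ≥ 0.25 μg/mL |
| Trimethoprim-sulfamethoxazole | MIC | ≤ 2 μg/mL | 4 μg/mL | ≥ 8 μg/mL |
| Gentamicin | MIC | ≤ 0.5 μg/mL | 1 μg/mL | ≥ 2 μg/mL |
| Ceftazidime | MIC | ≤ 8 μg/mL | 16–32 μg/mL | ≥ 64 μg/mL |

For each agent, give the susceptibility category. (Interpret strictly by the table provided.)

R, S, S, S, R, S, S, R

Tigecycline 64 μg/mL: ≥ 16 μg/mL — resistant
Levofloxacin (0.03 μg/mL) ≤ 0.12 μg/mL ⇒ Susceptible
Ertapenem 0.06 μg/mL: ≤ 0.25 μg/mL → susceptible
Cefuroxime 1 μg/mL: ≤ 16 μg/mL — susceptible
Piperacillin-tazobactam (8 μg/mL) ≥ 0.25 μg/mL ⇒ Resistant
Trimethoprim-sulfamethoxazole: 0.06 μg/mL is ≤ 2 μg/mL ⇒ susceptible
Gentamicin (0.5 μg/mL) ≤ 0.5 μg/mL — S
Ceftazidime: 64 μg/mL is ≥ 64 μg/mL → Resistant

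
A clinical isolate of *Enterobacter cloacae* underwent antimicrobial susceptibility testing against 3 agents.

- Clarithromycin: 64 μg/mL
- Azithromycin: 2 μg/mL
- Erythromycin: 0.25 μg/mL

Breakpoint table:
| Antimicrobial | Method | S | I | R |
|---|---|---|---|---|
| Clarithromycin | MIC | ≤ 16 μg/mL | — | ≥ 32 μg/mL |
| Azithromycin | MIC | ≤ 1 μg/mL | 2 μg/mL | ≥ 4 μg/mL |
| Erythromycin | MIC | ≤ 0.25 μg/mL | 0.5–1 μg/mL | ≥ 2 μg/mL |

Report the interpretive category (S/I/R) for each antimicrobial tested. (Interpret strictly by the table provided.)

Clarithromycin 64 μg/mL: ≥ 32 μg/mL → resistant
Azithromycin: 2 μg/mL is = 2 μg/mL → intermediate
Erythromycin (0.25 μg/mL) ≤ 0.25 μg/mL — S

R, I, S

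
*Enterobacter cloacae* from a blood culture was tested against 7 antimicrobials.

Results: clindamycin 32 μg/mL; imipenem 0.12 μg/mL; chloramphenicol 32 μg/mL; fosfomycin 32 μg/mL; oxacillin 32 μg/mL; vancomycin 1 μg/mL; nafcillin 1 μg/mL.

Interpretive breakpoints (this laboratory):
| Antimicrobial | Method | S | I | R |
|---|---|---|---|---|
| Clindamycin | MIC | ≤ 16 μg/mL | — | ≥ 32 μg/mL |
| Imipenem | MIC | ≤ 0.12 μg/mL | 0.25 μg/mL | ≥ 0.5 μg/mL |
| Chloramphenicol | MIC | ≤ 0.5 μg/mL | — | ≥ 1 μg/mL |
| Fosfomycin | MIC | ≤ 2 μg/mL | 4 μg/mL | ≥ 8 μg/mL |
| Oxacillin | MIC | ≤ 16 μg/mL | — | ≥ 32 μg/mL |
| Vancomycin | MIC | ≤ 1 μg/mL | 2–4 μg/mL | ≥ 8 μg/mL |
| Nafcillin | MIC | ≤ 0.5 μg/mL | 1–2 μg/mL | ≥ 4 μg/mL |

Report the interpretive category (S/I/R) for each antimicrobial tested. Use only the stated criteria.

R, S, R, R, R, S, I

Clindamycin: 32 μg/mL is ≥ 32 μg/mL — R
Imipenem 0.12 μg/mL: ≤ 0.12 μg/mL — susceptible
Chloramphenicol (32 μg/mL) ≥ 1 μg/mL — Resistant
Fosfomycin (32 μg/mL) ≥ 8 μg/mL ⇒ Resistant
Oxacillin 32 μg/mL: ≥ 32 μg/mL ⇒ resistant
Vancomycin (1 μg/mL) ≤ 1 μg/mL ⇒ Susceptible
Nafcillin: 1 μg/mL is in 1–2 μg/mL — I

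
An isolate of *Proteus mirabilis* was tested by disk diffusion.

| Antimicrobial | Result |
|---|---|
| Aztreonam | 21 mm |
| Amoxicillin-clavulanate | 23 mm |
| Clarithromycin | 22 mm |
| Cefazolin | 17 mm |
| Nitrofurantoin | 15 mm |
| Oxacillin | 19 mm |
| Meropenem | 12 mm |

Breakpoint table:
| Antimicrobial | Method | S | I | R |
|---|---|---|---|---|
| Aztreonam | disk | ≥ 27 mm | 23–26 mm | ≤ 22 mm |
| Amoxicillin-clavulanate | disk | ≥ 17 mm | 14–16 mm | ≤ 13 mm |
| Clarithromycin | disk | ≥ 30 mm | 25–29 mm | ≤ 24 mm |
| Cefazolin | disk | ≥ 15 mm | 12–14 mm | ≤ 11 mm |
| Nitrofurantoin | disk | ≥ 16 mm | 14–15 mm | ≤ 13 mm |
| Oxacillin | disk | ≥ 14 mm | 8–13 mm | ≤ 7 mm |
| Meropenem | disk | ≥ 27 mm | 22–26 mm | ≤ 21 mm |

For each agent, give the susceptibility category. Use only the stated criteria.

Aztreonam 21 mm: ≤ 22 mm → Resistant
Amoxicillin-clavulanate (23 mm) ≥ 17 mm → S
Clarithromycin 22 mm: ≤ 24 mm — R
Cefazolin 17 mm: ≥ 15 mm ⇒ susceptible
Nitrofurantoin: 15 mm is in 14–15 mm — I
Oxacillin: 19 mm is ≥ 14 mm → S
Meropenem 12 mm: ≤ 21 mm → R

R, S, R, S, I, S, R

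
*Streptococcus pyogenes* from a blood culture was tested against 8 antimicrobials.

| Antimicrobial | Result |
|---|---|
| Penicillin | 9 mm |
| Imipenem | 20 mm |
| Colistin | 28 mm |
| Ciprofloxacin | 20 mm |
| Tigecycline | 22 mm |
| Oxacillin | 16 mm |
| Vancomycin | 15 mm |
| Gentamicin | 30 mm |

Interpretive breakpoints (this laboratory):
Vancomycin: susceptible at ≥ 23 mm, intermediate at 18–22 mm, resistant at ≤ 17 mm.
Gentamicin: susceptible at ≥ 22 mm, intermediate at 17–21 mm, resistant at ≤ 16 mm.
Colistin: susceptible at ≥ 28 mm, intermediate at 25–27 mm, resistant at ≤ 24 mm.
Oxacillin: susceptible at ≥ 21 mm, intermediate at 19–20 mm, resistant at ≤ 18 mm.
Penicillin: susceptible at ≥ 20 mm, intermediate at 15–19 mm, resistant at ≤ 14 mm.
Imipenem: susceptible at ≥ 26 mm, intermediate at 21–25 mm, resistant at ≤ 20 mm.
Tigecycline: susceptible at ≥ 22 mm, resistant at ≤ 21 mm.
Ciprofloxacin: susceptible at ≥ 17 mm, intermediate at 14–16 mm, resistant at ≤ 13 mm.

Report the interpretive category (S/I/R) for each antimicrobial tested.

R, R, S, S, S, R, R, S

Penicillin: 9 mm is ≤ 14 mm → resistant
Imipenem: 20 mm is ≤ 20 mm ⇒ R
Colistin (28 mm) ≥ 28 mm → S
Ciprofloxacin: 20 mm is ≥ 17 mm ⇒ Susceptible
Tigecycline 22 mm: ≥ 22 mm → Susceptible
Oxacillin: 16 mm is ≤ 18 mm ⇒ resistant
Vancomycin: 15 mm is ≤ 17 mm → Resistant
Gentamicin 30 mm: ≥ 22 mm ⇒ S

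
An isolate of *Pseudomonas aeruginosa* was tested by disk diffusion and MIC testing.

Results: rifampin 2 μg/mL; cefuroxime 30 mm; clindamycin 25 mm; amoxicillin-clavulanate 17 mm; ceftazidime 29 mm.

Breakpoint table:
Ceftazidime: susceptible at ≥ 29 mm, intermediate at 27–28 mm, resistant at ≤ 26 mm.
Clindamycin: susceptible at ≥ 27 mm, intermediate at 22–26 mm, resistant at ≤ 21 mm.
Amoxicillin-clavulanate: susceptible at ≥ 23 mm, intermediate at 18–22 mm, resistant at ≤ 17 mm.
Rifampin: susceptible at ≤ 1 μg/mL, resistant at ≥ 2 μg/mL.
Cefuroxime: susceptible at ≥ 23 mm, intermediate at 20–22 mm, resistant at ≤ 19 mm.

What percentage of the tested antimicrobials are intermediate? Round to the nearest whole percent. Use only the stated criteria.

Rifampin: 2 μg/mL is ≥ 2 μg/mL — R
Cefuroxime 30 mm: ≥ 23 mm — S
Clindamycin (25 mm) in 22–26 mm ⇒ I
Amoxicillin-clavulanate 17 mm: ≤ 17 mm ⇒ R
Ceftazidime 29 mm: ≥ 29 mm — S
Intermediate: 1/5

20%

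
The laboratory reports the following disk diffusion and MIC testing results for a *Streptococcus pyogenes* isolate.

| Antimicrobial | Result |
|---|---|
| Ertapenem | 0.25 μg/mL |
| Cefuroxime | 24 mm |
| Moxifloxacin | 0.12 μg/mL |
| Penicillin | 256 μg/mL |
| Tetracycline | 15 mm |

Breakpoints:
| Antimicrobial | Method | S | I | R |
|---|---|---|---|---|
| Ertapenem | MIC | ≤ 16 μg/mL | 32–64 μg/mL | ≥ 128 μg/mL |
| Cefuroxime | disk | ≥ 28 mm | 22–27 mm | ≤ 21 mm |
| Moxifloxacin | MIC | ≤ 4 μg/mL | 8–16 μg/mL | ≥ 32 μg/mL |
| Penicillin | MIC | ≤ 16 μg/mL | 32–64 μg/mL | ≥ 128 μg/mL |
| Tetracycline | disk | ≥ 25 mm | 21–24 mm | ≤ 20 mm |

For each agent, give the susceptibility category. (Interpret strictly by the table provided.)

Ertapenem: 0.25 μg/mL is ≤ 16 μg/mL — Susceptible
Cefuroxime 24 mm: in 22–27 mm ⇒ I
Moxifloxacin (0.12 μg/mL) ≤ 4 μg/mL ⇒ Susceptible
Penicillin (256 μg/mL) ≥ 128 μg/mL ⇒ resistant
Tetracycline 15 mm: ≤ 20 mm ⇒ resistant

S, I, S, R, R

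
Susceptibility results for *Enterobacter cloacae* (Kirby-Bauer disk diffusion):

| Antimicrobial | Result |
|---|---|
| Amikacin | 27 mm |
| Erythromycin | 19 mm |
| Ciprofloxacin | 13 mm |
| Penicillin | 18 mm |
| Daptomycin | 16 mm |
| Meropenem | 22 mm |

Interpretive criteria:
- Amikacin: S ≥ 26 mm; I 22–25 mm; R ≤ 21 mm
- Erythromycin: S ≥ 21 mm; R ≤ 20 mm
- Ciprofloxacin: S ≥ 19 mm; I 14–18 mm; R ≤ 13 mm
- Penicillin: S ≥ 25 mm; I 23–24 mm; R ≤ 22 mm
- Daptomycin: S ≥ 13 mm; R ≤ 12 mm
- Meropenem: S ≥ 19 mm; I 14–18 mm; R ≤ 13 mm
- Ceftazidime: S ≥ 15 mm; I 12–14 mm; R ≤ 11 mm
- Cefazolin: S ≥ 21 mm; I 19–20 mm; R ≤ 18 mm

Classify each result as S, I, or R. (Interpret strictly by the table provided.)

Amikacin 27 mm: ≥ 26 mm — S
Erythromycin (19 mm) ≤ 20 mm — R
Ciprofloxacin (13 mm) ≤ 13 mm — Resistant
Penicillin: 18 mm is ≤ 22 mm → resistant
Daptomycin (16 mm) ≥ 13 mm → S
Meropenem: 22 mm is ≥ 19 mm ⇒ S

S, R, R, R, S, S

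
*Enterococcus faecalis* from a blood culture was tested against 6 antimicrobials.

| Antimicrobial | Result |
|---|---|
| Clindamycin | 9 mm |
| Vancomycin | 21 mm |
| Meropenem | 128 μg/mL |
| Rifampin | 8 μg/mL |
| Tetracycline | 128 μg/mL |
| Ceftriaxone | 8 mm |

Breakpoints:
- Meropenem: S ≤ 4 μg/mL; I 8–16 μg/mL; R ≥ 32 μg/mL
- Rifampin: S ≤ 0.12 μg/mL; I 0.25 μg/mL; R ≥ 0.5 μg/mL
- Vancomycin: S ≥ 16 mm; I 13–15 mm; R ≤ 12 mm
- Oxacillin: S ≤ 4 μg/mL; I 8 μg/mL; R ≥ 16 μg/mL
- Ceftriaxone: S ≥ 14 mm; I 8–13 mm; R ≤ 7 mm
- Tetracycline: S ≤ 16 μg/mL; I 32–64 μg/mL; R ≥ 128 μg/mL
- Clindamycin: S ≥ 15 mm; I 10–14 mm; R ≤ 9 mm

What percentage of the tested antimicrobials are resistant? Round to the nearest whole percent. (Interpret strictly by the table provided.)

Clindamycin (9 mm) ≤ 9 mm ⇒ resistant
Vancomycin (21 mm) ≥ 16 mm → S
Meropenem: 128 μg/mL is ≥ 32 μg/mL ⇒ R
Rifampin: 8 μg/mL is ≥ 0.5 μg/mL ⇒ R
Tetracycline 128 μg/mL: ≥ 128 μg/mL ⇒ R
Ceftriaxone 8 mm: in 8–13 mm ⇒ I
Resistant: 4/6

67%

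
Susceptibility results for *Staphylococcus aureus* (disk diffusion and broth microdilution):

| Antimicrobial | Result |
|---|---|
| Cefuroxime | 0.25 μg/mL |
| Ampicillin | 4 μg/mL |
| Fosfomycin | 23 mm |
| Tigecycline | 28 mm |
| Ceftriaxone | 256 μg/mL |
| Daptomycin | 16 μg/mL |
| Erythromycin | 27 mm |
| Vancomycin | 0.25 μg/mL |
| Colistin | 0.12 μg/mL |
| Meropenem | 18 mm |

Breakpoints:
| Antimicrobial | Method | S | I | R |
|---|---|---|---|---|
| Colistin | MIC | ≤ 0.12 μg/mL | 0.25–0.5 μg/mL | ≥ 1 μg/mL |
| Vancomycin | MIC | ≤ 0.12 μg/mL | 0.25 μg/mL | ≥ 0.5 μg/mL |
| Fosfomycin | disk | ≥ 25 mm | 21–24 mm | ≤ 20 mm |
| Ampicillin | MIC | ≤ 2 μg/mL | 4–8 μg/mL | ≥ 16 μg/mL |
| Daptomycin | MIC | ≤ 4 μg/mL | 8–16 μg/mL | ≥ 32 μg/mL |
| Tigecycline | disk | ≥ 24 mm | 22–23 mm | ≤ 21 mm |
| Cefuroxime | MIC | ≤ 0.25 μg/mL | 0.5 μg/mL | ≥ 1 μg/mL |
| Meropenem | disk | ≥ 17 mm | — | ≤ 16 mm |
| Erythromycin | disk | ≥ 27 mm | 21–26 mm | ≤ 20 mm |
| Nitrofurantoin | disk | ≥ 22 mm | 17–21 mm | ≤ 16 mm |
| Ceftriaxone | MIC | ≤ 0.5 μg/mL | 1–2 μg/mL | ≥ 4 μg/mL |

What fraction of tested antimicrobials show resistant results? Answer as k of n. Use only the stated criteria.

Cefuroxime 0.25 μg/mL: ≤ 0.25 μg/mL — susceptible
Ampicillin 4 μg/mL: in 4–8 μg/mL — intermediate
Fosfomycin: 23 mm is in 21–24 mm ⇒ Intermediate
Tigecycline 28 mm: ≥ 24 mm → susceptible
Ceftriaxone: 256 μg/mL is ≥ 4 μg/mL — R
Daptomycin (16 μg/mL) in 8–16 μg/mL — intermediate
Erythromycin: 27 mm is ≥ 27 mm — S
Vancomycin 0.25 μg/mL: = 0.25 μg/mL — I
Colistin 0.12 μg/mL: ≤ 0.12 μg/mL — Susceptible
Meropenem 18 mm: ≥ 17 mm — S
Resistant: 1/10

1 of 10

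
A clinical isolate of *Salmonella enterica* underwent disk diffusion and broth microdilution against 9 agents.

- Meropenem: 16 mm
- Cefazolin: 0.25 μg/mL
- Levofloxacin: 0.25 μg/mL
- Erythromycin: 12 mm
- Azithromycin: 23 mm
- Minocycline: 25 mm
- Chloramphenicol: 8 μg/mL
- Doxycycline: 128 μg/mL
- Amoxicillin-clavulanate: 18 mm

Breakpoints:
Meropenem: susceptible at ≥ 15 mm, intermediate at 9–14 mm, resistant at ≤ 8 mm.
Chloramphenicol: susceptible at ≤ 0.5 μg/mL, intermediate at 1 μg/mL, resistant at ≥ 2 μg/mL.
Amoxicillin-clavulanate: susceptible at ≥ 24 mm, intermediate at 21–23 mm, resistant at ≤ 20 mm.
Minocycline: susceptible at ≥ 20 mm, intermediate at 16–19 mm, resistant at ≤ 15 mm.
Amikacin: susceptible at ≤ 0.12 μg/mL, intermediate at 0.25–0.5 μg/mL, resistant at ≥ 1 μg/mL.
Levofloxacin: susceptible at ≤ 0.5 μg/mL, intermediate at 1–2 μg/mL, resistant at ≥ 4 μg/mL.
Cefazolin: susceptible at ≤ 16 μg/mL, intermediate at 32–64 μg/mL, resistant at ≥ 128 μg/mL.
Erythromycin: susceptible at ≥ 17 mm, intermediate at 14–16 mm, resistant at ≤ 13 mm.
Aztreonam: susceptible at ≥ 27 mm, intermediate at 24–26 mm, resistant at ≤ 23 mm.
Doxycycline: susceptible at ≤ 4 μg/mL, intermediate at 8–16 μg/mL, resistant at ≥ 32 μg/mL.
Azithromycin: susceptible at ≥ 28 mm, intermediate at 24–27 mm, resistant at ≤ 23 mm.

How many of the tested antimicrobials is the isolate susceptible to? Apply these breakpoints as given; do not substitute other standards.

4

Meropenem: 16 mm is ≥ 15 mm — susceptible
Cefazolin: 0.25 μg/mL is ≤ 16 μg/mL → S
Levofloxacin 0.25 μg/mL: ≤ 0.5 μg/mL → susceptible
Erythromycin: 12 mm is ≤ 13 mm — Resistant
Azithromycin (23 mm) ≤ 23 mm — R
Minocycline: 25 mm is ≥ 20 mm ⇒ susceptible
Chloramphenicol (8 μg/mL) ≥ 2 μg/mL — Resistant
Doxycycline (128 μg/mL) ≥ 32 μg/mL — resistant
Amoxicillin-clavulanate 18 mm: ≤ 20 mm ⇒ R
Susceptible: 4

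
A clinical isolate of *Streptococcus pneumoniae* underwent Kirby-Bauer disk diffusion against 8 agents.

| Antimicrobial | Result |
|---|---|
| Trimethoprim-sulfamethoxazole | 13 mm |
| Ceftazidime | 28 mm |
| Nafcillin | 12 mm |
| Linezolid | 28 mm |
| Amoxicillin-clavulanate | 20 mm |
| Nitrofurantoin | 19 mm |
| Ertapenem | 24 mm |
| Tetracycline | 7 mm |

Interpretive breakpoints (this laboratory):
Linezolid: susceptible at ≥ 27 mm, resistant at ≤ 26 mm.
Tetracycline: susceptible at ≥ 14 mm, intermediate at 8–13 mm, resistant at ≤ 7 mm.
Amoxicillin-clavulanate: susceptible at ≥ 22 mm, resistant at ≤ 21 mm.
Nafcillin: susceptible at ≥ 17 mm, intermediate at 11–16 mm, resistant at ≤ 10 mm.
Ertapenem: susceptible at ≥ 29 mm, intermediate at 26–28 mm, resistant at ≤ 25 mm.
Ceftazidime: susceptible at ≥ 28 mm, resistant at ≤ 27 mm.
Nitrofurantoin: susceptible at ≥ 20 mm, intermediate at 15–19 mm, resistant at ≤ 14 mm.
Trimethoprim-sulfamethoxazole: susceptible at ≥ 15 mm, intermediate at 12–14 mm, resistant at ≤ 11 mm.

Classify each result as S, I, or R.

Trimethoprim-sulfamethoxazole (13 mm) in 12–14 mm → intermediate
Ceftazidime: 28 mm is ≥ 28 mm — S
Nafcillin 12 mm: in 11–16 mm — I
Linezolid (28 mm) ≥ 27 mm — Susceptible
Amoxicillin-clavulanate 20 mm: ≤ 21 mm ⇒ Resistant
Nitrofurantoin: 19 mm is in 15–19 mm — intermediate
Ertapenem 24 mm: ≤ 25 mm — resistant
Tetracycline (7 mm) ≤ 7 mm → Resistant

I, S, I, S, R, I, R, R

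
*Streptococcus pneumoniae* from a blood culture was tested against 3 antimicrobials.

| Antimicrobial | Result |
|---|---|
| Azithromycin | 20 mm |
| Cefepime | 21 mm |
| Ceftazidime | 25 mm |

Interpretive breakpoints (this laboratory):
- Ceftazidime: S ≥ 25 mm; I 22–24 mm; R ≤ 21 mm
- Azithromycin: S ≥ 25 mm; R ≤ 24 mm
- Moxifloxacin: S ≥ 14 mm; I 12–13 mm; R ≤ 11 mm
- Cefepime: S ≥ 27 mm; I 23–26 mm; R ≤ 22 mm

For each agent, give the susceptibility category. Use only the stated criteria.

R, R, S

Azithromycin (20 mm) ≤ 24 mm → Resistant
Cefepime 21 mm: ≤ 22 mm → resistant
Ceftazidime: 25 mm is ≥ 25 mm ⇒ S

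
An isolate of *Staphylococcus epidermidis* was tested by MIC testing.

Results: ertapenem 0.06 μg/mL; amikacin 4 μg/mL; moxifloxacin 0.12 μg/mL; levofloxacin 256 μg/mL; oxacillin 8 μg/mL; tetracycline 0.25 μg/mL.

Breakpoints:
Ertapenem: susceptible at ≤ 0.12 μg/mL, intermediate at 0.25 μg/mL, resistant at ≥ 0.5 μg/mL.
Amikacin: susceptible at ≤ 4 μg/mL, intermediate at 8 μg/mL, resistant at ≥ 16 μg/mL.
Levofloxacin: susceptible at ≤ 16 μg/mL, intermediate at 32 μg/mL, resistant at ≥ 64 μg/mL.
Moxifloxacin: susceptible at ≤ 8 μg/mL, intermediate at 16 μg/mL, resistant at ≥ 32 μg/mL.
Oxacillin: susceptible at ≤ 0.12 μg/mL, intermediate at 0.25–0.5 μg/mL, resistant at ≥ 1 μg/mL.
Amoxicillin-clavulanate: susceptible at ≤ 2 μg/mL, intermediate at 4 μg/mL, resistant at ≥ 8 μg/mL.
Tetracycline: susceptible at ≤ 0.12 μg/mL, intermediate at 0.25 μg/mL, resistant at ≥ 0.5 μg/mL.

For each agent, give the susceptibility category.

Ertapenem (0.06 μg/mL) ≤ 0.12 μg/mL ⇒ S
Amikacin (4 μg/mL) ≤ 4 μg/mL ⇒ S
Moxifloxacin 0.12 μg/mL: ≤ 8 μg/mL → S
Levofloxacin (256 μg/mL) ≥ 64 μg/mL — R
Oxacillin (8 μg/mL) ≥ 1 μg/mL → resistant
Tetracycline: 0.25 μg/mL is = 0.25 μg/mL → Intermediate

S, S, S, R, R, I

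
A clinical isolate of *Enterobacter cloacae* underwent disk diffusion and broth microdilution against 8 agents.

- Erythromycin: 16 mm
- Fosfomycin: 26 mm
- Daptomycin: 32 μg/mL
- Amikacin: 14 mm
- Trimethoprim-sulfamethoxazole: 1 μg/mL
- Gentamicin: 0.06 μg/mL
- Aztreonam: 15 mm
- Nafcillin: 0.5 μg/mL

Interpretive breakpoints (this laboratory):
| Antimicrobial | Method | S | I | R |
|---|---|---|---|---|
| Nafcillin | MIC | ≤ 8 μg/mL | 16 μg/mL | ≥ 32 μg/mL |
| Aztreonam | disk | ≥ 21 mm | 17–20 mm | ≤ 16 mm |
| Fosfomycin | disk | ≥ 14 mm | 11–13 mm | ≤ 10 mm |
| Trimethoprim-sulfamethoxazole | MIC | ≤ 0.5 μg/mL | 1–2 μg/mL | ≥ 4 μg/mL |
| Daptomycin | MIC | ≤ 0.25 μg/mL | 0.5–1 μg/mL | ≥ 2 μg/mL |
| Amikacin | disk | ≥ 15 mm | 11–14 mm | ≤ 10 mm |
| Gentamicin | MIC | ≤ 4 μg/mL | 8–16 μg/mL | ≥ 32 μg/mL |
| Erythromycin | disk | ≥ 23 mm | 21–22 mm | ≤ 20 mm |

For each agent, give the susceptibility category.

Erythromycin: 16 mm is ≤ 20 mm → R
Fosfomycin 26 mm: ≥ 14 mm — susceptible
Daptomycin (32 μg/mL) ≥ 2 μg/mL — resistant
Amikacin (14 mm) in 11–14 mm ⇒ Intermediate
Trimethoprim-sulfamethoxazole 1 μg/mL: in 1–2 μg/mL → Intermediate
Gentamicin 0.06 μg/mL: ≤ 4 μg/mL — S
Aztreonam (15 mm) ≤ 16 mm — R
Nafcillin: 0.5 μg/mL is ≤ 8 μg/mL → S

R, S, R, I, I, S, R, S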